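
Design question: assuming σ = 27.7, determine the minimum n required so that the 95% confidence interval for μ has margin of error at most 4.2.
n ≥ 168

For margin E ≤ 4.2:
n ≥ (z* · σ / E)²
n ≥ (1.960 · 27.7 / 4.2)²
n ≥ 167.10

Minimum n = 168 (rounding up)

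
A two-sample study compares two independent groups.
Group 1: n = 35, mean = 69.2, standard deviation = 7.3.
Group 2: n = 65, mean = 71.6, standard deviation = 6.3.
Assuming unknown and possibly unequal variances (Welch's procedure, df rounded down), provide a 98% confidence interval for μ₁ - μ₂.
(-5.89, 1.09)

Difference: x̄₁ - x̄₂ = -2.40
SE = √(s₁²/n₁ + s₂²/n₂) = √(7.3²/35 + 6.3²/65) = 1.4605
df = 61.49 → 61 (Welch–Satterthwaite, rounded down)
t* = 2.389

CI: -2.40 ± 2.389 · 1.4605 = -2.40 ± 3.49 = (-5.89, 1.09)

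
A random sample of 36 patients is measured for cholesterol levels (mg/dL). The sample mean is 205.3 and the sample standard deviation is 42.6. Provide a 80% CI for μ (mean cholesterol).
(196.03, 214.57)

t-interval (σ unknown):
df = n - 1 = 35
t* = 1.306 for 80% confidence

Margin of error = t* · s/√n = 1.306 · 42.6/√36 = 9.27

CI: (196.03, 214.57)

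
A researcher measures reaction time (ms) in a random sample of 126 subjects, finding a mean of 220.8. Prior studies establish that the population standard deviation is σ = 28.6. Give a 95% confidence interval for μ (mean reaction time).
(215.81, 225.79)

z-interval (σ known):
z* = 1.960 for 95% confidence

Margin of error = z* · σ/√n = 1.960 · 28.6/√126 = 4.99

CI: (220.8 - 4.99, 220.8 + 4.99) = (215.81, 225.79)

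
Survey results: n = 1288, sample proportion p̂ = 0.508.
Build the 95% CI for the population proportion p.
(0.481, 0.535)

Proportion CI:
SE = √(p̂(1-p̂)/n) = √(0.508 · 0.492 / 1288) = 0.01393

z* = 1.960
Margin = z* · SE = 1.960 · 0.01393 = 0.0273

CI: 0.508 ± 0.0273 = (0.481, 0.535)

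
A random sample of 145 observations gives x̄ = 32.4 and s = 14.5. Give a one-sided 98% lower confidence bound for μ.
μ ≥ 29.90

Lower bound (one-sided):
t* = 2.073 (one-sided for 98%)
Lower bound = x̄ - t* · s/√n = 32.4 - 2.073 · 14.5/√145 = 29.90

We are 98% confident that μ ≥ 29.90.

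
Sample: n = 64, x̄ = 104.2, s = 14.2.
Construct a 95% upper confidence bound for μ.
μ ≤ 107.16

Upper bound (one-sided):
t* = 1.669 (one-sided for 95%)
Upper bound = x̄ + t* · s/√n = 104.2 + 1.669 · 14.2/√64 = 107.16

We are 95% confident that μ ≤ 107.16.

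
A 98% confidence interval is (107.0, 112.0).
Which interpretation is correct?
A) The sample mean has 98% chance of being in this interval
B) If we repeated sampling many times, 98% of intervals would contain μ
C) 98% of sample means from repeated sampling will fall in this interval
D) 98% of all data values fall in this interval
B

A) Wrong — x̄ is observed and sits in the interval by construction.
B) Correct — this is the frequentist long-run coverage interpretation.
C) Wrong — coverage applies to intervals containing μ, not to future x̄ values.
D) Wrong — a CI is about the parameter μ, not individual data values.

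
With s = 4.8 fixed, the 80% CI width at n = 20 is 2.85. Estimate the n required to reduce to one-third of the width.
n ≈ 180

CI width ∝ 1/√n
To reduce width by factor 3, need √n to grow by 3 → need 3² = 9 times as many samples.

Current: n = 20, width = 2.85
New: n = 180, width ≈ 0.92

Width reduced by factor of 2.85/0.92 = 3.10.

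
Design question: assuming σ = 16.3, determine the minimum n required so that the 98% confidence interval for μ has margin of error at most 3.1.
n ≥ 150

For margin E ≤ 3.1:
n ≥ (z* · σ / E)²
n ≥ (2.326 · 16.3 / 3.1)²
n ≥ 149.58

Minimum n = 150 (rounding up)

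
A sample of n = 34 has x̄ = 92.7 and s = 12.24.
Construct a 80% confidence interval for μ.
(89.95, 95.45)

t-interval (σ unknown):
df = n - 1 = 33
t* = 1.308 for 80% confidence

Margin of error = t* · s/√n = 1.308 · 12.24/√34 = 2.75

CI: (89.95, 95.45)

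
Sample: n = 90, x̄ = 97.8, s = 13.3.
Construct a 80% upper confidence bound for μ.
μ ≤ 98.99

Upper bound (one-sided):
t* = 0.846 (one-sided for 80%)
Upper bound = x̄ + t* · s/√n = 97.8 + 0.846 · 13.3/√90 = 98.99

We are 80% confident that μ ≤ 98.99.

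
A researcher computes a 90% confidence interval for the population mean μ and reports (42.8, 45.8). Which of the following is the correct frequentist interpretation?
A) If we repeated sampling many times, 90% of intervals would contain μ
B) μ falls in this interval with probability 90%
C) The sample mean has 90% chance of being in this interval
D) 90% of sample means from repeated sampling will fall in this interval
A

A) Correct — this is the frequentist long-run coverage interpretation.
B) Wrong — μ is fixed; the randomness lives in the interval, not in μ.
C) Wrong — x̄ is observed and sits in the interval by construction.
D) Wrong — coverage applies to intervals containing μ, not to future x̄ values.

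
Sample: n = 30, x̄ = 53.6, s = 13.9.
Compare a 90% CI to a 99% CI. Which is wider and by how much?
99% CI is wider by 5.37

df = 29
90% CI: t* = 1.699, (49.29, 57.91), width = 2 · t* · s/√n = 8.62
99% CI: t* = 2.756, (46.61, 60.59), width = 2 · t* · s/√n = 13.99

The 99% CI is wider by 13.99 - 8.62 = 5.37.
Higher confidence requires a wider interval.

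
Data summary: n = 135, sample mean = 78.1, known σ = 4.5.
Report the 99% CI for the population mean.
(77.10, 79.10)

z-interval (σ known):
z* = 2.576 for 99% confidence

Margin of error = z* · σ/√n = 2.576 · 4.5/√135 = 1.00

CI: (78.1 - 1.00, 78.1 + 1.00) = (77.10, 79.10)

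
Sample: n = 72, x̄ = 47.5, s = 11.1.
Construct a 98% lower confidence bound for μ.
μ ≥ 44.76

Lower bound (one-sided):
t* = 2.092 (one-sided for 98%)
Lower bound = x̄ - t* · s/√n = 47.5 - 2.092 · 11.1/√72 = 44.76

We are 98% confident that μ ≥ 44.76.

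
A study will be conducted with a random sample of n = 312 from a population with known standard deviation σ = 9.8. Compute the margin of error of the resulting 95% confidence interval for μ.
Margin of error = 1.09

Margin of error = z* · σ/√n
= 1.960 · 9.8/√312
= 1.960 · 9.8/17.6635
= 1.09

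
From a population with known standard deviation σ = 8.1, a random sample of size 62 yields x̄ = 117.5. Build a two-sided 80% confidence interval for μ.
(116.18, 118.82)

z-interval (σ known):
z* = 1.282 for 80% confidence

Margin of error = z* · σ/√n = 1.282 · 8.1/√62 = 1.32

CI: (117.5 - 1.32, 117.5 + 1.32) = (116.18, 118.82)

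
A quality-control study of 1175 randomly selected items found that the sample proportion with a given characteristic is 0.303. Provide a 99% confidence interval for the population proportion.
(0.268, 0.338)

Proportion CI:
SE = √(p̂(1-p̂)/n) = √(0.303 · 0.697 / 1175) = 0.01341

z* = 2.576
Margin = z* · SE = 2.576 · 0.01341 = 0.0345

CI: 0.303 ± 0.0345 = (0.268, 0.338)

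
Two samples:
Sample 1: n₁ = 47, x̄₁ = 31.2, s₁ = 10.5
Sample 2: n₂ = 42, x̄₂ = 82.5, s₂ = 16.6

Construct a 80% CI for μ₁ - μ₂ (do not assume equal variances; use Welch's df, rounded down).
(-55.16, -47.44)

Difference: x̄₁ - x̄₂ = -51.30
SE = √(s₁²/n₁ + s₂²/n₂) = √(10.5²/47 + 16.6²/42) = 2.9844
df = 67.83 → 67 (Welch–Satterthwaite, rounded down)
t* = 1.294

CI: -51.30 ± 1.294 · 2.9844 = -51.30 ± 3.86 = (-55.16, -47.44)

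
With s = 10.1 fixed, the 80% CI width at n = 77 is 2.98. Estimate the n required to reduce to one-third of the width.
n ≈ 693

CI width ∝ 1/√n
To reduce width by factor 3, need √n to grow by 3 → need 3² = 9 times as many samples.

Current: n = 77, width = 2.98
New: n = 693, width ≈ 0.98

Width reduced by factor of 2.98/0.98 = 3.04.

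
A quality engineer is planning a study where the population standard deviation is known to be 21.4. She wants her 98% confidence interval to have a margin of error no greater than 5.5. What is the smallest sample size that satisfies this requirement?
n ≥ 82

For margin E ≤ 5.5:
n ≥ (z* · σ / E)²
n ≥ (2.326 · 21.4 / 5.5)²
n ≥ 81.91

Minimum n = 82 (rounding up)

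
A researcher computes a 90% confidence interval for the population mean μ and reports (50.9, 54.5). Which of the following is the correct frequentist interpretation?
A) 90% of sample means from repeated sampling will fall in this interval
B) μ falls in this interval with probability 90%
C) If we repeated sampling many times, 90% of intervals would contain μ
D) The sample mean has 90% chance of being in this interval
C

A) Wrong — coverage applies to intervals containing μ, not to future x̄ values.
B) Wrong — μ is fixed; the randomness lives in the interval, not in μ.
C) Correct — this is the frequentist long-run coverage interpretation.
D) Wrong — x̄ is observed and sits in the interval by construction.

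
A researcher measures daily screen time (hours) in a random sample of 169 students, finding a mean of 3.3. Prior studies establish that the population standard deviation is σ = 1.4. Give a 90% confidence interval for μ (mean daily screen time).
(3.12, 3.48)

z-interval (σ known):
z* = 1.645 for 90% confidence

Margin of error = z* · σ/√n = 1.645 · 1.4/√169 = 0.18

CI: (3.3 - 0.18, 3.3 + 0.18) = (3.12, 3.48)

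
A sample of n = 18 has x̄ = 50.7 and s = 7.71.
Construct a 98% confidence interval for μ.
(46.04, 55.36)

t-interval (σ unknown):
df = n - 1 = 17
t* = 2.567 for 98% confidence

Margin of error = t* · s/√n = 2.567 · 7.71/√18 = 4.66

CI: (46.04, 55.36)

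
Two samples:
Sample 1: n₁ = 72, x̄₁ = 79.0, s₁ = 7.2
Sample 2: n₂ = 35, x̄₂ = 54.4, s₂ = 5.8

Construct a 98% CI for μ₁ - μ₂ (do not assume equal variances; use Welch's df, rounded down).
(21.52, 27.68)

Difference: x̄₁ - x̄₂ = 24.60
SE = √(s₁²/n₁ + s₂²/n₂) = √(7.2²/72 + 5.8²/35) = 1.2966
df = 81.99 → 81 (Welch–Satterthwaite, rounded down)
t* = 2.373

CI: 24.60 ± 2.373 · 1.2966 = 24.60 ± 3.08 = (21.52, 27.68)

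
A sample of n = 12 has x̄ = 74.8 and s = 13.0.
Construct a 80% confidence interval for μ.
(69.68, 79.92)

t-interval (σ unknown):
df = n - 1 = 11
t* = 1.363 for 80% confidence

Margin of error = t* · s/√n = 1.363 · 13.0/√12 = 5.12

CI: (69.68, 79.92)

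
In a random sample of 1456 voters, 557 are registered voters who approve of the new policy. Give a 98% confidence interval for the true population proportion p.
(0.353, 0.412)

Proportion CI:
p̂ = 557/1456 = 0.38255
SE = √(p̂(1-p̂)/n) = √(0.38255 · 0.61745 / 1456) = 0.01274

z* = 2.326
Margin = z* · SE = 2.326 · 0.01274 = 0.0296

CI: 0.38255 ± 0.0296 = (0.353, 0.412)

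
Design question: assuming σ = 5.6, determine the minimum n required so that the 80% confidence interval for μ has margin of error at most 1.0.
n ≥ 52

For margin E ≤ 1.0:
n ≥ (z* · σ / E)²
n ≥ (1.282 · 5.6 / 1.0)²
n ≥ 51.54

Minimum n = 52 (rounding up)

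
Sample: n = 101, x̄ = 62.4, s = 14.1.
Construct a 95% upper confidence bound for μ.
μ ≤ 64.73

Upper bound (one-sided):
t* = 1.660 (one-sided for 95%)
Upper bound = x̄ + t* · s/√n = 62.4 + 1.660 · 14.1/√101 = 64.73

We are 95% confident that μ ≤ 64.73.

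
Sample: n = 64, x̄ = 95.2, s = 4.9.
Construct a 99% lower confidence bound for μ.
μ ≥ 93.74

Lower bound (one-sided):
t* = 2.387 (one-sided for 99%)
Lower bound = x̄ - t* · s/√n = 95.2 - 2.387 · 4.9/√64 = 93.74

We are 99% confident that μ ≥ 93.74.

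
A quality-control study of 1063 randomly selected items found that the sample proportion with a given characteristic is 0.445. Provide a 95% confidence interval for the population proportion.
(0.415, 0.475)

Proportion CI:
SE = √(p̂(1-p̂)/n) = √(0.445 · 0.555 / 1063) = 0.01524

z* = 1.960
Margin = z* · SE = 1.960 · 0.01524 = 0.0299

CI: 0.445 ± 0.0299 = (0.415, 0.475)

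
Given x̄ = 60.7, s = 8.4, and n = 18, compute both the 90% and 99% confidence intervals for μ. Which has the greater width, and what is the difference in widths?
99% CI is wider by 4.59

df = 17
90% CI: t* = 1.740, (57.25, 64.15), width = 2 · t* · s/√n = 6.89
99% CI: t* = 2.898, (54.96, 66.44), width = 2 · t* · s/√n = 11.48

The 99% CI is wider by 11.48 - 6.89 = 4.59.
Higher confidence requires a wider interval.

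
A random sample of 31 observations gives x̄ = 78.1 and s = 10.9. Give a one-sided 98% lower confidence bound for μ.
μ ≥ 73.90

Lower bound (one-sided):
t* = 2.147 (one-sided for 98%)
Lower bound = x̄ - t* · s/√n = 78.1 - 2.147 · 10.9/√31 = 73.90

We are 98% confident that μ ≥ 73.90.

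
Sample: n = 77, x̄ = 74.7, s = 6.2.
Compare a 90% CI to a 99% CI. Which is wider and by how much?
99% CI is wider by 1.38

df = 76
90% CI: t* = 1.665, (73.52, 75.88), width = 2 · t* · s/√n = 2.35
99% CI: t* = 2.642, (72.83, 76.57), width = 2 · t* · s/√n = 3.73

The 99% CI is wider by 3.73 - 2.35 = 1.38.
Higher confidence requires a wider interval.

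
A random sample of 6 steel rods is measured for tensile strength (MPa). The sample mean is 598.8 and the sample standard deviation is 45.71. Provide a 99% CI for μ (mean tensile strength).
(523.56, 674.04)

t-interval (σ unknown):
df = n - 1 = 5
t* = 4.032 for 99% confidence

Margin of error = t* · s/√n = 4.032 · 45.71/√6 = 75.24

CI: (523.56, 674.04)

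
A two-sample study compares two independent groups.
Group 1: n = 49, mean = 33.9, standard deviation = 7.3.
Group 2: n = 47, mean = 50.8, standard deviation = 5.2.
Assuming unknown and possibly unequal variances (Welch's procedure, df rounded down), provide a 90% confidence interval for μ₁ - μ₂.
(-19.04, -14.76)

Difference: x̄₁ - x̄₂ = -16.90
SE = √(s₁²/n₁ + s₂²/n₂) = √(7.3²/49 + 5.2²/47) = 1.2895
df = 86.85 → 86 (Welch–Satterthwaite, rounded down)
t* = 1.663

CI: -16.90 ± 1.663 · 1.2895 = -16.90 ± 2.14 = (-19.04, -14.76)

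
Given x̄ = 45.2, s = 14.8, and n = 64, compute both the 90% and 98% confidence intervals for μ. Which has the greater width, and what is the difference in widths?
98% CI is wider by 2.65

df = 63
90% CI: t* = 1.669, (42.11, 48.29), width = 2 · t* · s/√n = 6.18
98% CI: t* = 2.387, (40.78, 49.62), width = 2 · t* · s/√n = 8.83

The 98% CI is wider by 8.83 - 6.18 = 2.65.
Higher confidence requires a wider interval.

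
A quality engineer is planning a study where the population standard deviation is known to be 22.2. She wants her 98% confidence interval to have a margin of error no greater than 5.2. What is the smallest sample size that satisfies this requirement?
n ≥ 99

For margin E ≤ 5.2:
n ≥ (z* · σ / E)²
n ≥ (2.326 · 22.2 / 5.2)²
n ≥ 98.61

Minimum n = 99 (rounding up)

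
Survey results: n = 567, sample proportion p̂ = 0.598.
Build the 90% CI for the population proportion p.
(0.564, 0.632)

Proportion CI:
SE = √(p̂(1-p̂)/n) = √(0.598 · 0.402 / 567) = 0.02059

z* = 1.645
Margin = z* · SE = 1.645 · 0.02059 = 0.0339

CI: 0.598 ± 0.0339 = (0.564, 0.632)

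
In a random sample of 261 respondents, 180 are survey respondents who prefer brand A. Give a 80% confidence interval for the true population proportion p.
(0.653, 0.726)

Proportion CI:
p̂ = 180/261 = 0.68966
SE = √(p̂(1-p̂)/n) = √(0.68966 · 0.31034 / 261) = 0.02864

z* = 1.282
Margin = z* · SE = 1.282 · 0.02864 = 0.0367

CI: 0.68966 ± 0.0367 = (0.653, 0.726)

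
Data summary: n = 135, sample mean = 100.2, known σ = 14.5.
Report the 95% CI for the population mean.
(97.75, 102.65)

z-interval (σ known):
z* = 1.960 for 95% confidence

Margin of error = z* · σ/√n = 1.960 · 14.5/√135 = 2.45

CI: (100.2 - 2.45, 100.2 + 2.45) = (97.75, 102.65)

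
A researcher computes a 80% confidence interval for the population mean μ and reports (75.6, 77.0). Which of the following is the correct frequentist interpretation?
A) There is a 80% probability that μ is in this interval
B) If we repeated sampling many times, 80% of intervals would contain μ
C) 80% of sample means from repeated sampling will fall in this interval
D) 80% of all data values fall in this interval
B

A) Wrong — μ is fixed; the randomness lives in the interval, not in μ.
B) Correct — this is the frequentist long-run coverage interpretation.
C) Wrong — coverage applies to intervals containing μ, not to future x̄ values.
D) Wrong — a CI is about the parameter μ, not individual data values.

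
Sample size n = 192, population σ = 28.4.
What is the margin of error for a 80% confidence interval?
Margin of error = 2.63

Margin of error = z* · σ/√n
= 1.282 · 28.4/√192
= 1.282 · 28.4/13.8564
= 2.63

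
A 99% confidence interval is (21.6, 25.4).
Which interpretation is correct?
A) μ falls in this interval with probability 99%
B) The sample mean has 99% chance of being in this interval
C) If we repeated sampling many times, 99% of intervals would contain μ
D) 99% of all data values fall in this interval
C

A) Wrong — μ is fixed; the randomness lives in the interval, not in μ.
B) Wrong — x̄ is observed and sits in the interval by construction.
C) Correct — this is the frequentist long-run coverage interpretation.
D) Wrong — a CI is about the parameter μ, not individual data values.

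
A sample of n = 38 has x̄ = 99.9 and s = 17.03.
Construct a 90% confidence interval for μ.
(95.24, 104.56)

t-interval (σ unknown):
df = n - 1 = 37
t* = 1.687 for 90% confidence

Margin of error = t* · s/√n = 1.687 · 17.03/√38 = 4.66

CI: (95.24, 104.56)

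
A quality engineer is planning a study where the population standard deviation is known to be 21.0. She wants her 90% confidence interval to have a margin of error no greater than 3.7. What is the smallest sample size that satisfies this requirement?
n ≥ 88

For margin E ≤ 3.7:
n ≥ (z* · σ / E)²
n ≥ (1.645 · 21.0 / 3.7)²
n ≥ 87.17

Minimum n = 88 (rounding up)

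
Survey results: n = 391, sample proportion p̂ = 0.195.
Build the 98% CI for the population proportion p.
(0.148, 0.242)

Proportion CI:
SE = √(p̂(1-p̂)/n) = √(0.195 · 0.805 / 391) = 0.02004

z* = 2.326
Margin = z* · SE = 2.326 · 0.02004 = 0.0466

CI: 0.195 ± 0.0466 = (0.148, 0.242)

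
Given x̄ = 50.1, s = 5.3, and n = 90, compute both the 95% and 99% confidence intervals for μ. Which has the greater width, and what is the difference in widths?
99% CI is wider by 0.72

df = 89
95% CI: t* = 1.987, (48.99, 51.21), width = 2 · t* · s/√n = 2.22
99% CI: t* = 2.632, (48.63, 51.57), width = 2 · t* · s/√n = 2.94

The 99% CI is wider by 2.94 - 2.22 = 0.72.
Higher confidence requires a wider interval.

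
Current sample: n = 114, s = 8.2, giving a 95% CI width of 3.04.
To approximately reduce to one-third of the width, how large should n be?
n ≈ 1026

CI width ∝ 1/√n
To reduce width by factor 3, need √n to grow by 3 → need 3² = 9 times as many samples.

Current: n = 114, width = 3.04
New: n = 1026, width ≈ 1.00

Width reduced by factor of 3.04/1.00 = 3.04.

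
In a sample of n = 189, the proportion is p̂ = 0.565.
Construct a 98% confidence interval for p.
(0.481, 0.649)

Proportion CI:
SE = √(p̂(1-p̂)/n) = √(0.565 · 0.435 / 189) = 0.03606

z* = 2.326
Margin = z* · SE = 2.326 · 0.03606 = 0.0839

CI: 0.565 ± 0.0839 = (0.481, 0.649)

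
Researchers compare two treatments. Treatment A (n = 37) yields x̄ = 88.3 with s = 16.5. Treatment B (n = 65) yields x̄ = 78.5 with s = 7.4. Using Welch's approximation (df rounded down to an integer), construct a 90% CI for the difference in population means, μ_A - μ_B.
(4.99, 14.61)

Difference: x̄₁ - x̄₂ = 9.80
SE = √(s₁²/n₁ + s₂²/n₂) = √(16.5²/37 + 7.4²/65) = 2.8637
df = 44.39 → 44 (Welch–Satterthwaite, rounded down)
t* = 1.680

CI: 9.80 ± 1.680 · 2.8637 = 9.80 ± 4.81 = (4.99, 14.61)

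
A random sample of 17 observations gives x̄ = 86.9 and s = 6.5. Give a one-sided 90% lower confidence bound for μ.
μ ≥ 84.79

Lower bound (one-sided):
t* = 1.337 (one-sided for 90%)
Lower bound = x̄ - t* · s/√n = 86.9 - 1.337 · 6.5/√17 = 84.79

We are 90% confident that μ ≥ 84.79.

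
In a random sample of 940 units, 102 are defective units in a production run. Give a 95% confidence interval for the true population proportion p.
(0.089, 0.128)

Proportion CI:
p̂ = 102/940 = 0.10851
SE = √(p̂(1-p̂)/n) = √(0.10851 · 0.89149 / 940) = 0.01014

z* = 1.960
Margin = z* · SE = 1.960 · 0.01014 = 0.0199

CI: 0.10851 ± 0.0199 = (0.089, 0.128)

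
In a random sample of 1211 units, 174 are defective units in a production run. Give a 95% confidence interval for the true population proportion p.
(0.124, 0.163)

Proportion CI:
p̂ = 174/1211 = 0.14368
SE = √(p̂(1-p̂)/n) = √(0.14368 · 0.85632 / 1211) = 0.01008

z* = 1.960
Margin = z* · SE = 1.960 · 0.01008 = 0.0198

CI: 0.14368 ± 0.0198 = (0.124, 0.163)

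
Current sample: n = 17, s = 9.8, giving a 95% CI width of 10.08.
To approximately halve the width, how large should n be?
n ≈ 68

CI width ∝ 1/√n
To reduce width by factor 2, need √n to grow by 2 → need 2² = 4 times as many samples.

Current: n = 17, width = 10.08
New: n = 68, width ≈ 4.74

Width reduced by factor of 10.08/4.74 = 2.13.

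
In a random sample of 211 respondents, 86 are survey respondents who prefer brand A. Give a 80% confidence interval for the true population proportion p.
(0.364, 0.451)

Proportion CI:
p̂ = 86/211 = 0.40758
SE = √(p̂(1-p̂)/n) = √(0.40758 · 0.59242 / 211) = 0.03383

z* = 1.282
Margin = z* · SE = 1.282 · 0.03383 = 0.0434

CI: 0.40758 ± 0.0434 = (0.364, 0.451)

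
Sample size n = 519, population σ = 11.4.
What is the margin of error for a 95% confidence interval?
Margin of error = 0.98

Margin of error = z* · σ/√n
= 1.960 · 11.4/√519
= 1.960 · 11.4/22.7816
= 0.98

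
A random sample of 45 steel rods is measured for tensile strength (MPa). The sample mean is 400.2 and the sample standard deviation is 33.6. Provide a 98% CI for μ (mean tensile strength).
(388.11, 412.29)

t-interval (σ unknown):
df = n - 1 = 44
t* = 2.414 for 98% confidence

Margin of error = t* · s/√n = 2.414 · 33.6/√45 = 12.09

CI: (388.11, 412.29)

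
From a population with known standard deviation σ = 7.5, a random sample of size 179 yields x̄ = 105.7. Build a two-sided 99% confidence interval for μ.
(104.26, 107.14)

z-interval (σ known):
z* = 2.576 for 99% confidence

Margin of error = z* · σ/√n = 2.576 · 7.5/√179 = 1.44

CI: (105.7 - 1.44, 105.7 + 1.44) = (104.26, 107.14)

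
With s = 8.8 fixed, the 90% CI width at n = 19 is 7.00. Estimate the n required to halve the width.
n ≈ 76

CI width ∝ 1/√n
To reduce width by factor 2, need √n to grow by 2 → need 2² = 4 times as many samples.

Current: n = 19, width = 7.00
New: n = 76, width ≈ 3.36

Width reduced by factor of 7.00/3.36 = 2.08.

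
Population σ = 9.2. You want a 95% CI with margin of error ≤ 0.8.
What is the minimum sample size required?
n ≥ 509

For margin E ≤ 0.8:
n ≥ (z* · σ / E)²
n ≥ (1.960 · 9.2 / 0.8)²
n ≥ 508.05

Minimum n = 509 (rounding up)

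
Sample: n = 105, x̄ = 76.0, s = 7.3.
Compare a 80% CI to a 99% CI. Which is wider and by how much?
99% CI is wider by 1.90

df = 104
80% CI: t* = 1.290, (75.08, 76.92), width = 2 · t* · s/√n = 1.84
99% CI: t* = 2.624, (74.13, 77.87), width = 2 · t* · s/√n = 3.74

The 99% CI is wider by 3.74 - 1.84 = 1.90.
Higher confidence requires a wider interval.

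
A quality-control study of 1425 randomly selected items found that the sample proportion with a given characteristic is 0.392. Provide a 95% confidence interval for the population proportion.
(0.367, 0.417)

Proportion CI:
SE = √(p̂(1-p̂)/n) = √(0.392 · 0.608 / 1425) = 0.01293

z* = 1.960
Margin = z* · SE = 1.960 · 0.01293 = 0.0253

CI: 0.392 ± 0.0253 = (0.367, 0.417)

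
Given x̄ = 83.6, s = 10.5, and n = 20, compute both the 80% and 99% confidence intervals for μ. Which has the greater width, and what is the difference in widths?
99% CI is wider by 7.19

df = 19
80% CI: t* = 1.328, (80.48, 86.72), width = 2 · t* · s/√n = 6.24
99% CI: t* = 2.861, (76.88, 90.32), width = 2 · t* · s/√n = 13.43

The 99% CI is wider by 13.43 - 6.24 = 7.19.
Higher confidence requires a wider interval.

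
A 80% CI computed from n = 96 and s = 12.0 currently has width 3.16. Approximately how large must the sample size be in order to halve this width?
n ≈ 384

CI width ∝ 1/√n
To reduce width by factor 2, need √n to grow by 2 → need 2² = 4 times as many samples.

Current: n = 96, width = 3.16
New: n = 384, width ≈ 1.57

Width reduced by factor of 3.16/1.57 = 2.01.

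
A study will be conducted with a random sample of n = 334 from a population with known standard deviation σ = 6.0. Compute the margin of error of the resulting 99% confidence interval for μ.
Margin of error = 0.85

Margin of error = z* · σ/√n
= 2.576 · 6.0/√334
= 2.576 · 6.0/18.2757
= 0.85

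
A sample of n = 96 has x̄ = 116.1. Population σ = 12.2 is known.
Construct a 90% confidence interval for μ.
(114.05, 118.15)

z-interval (σ known):
z* = 1.645 for 90% confidence

Margin of error = z* · σ/√n = 1.645 · 12.2/√96 = 2.05

CI: (116.1 - 2.05, 116.1 + 2.05) = (114.05, 118.15)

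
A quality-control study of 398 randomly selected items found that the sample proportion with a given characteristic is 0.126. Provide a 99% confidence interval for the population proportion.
(0.083, 0.169)

Proportion CI:
SE = √(p̂(1-p̂)/n) = √(0.126 · 0.874 / 398) = 0.01663

z* = 2.576
Margin = z* · SE = 2.576 · 0.01663 = 0.0428

CI: 0.126 ± 0.0428 = (0.083, 0.169)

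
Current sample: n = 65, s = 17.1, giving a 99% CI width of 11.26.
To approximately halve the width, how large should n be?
n ≈ 260

CI width ∝ 1/√n
To reduce width by factor 2, need √n to grow by 2 → need 2² = 4 times as many samples.

Current: n = 65, width = 11.26
New: n = 260, width ≈ 5.50

Width reduced by factor of 11.26/5.50 = 2.05.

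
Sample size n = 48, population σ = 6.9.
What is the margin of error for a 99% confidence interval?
Margin of error = 2.57

Margin of error = z* · σ/√n
= 2.576 · 6.9/√48
= 2.576 · 6.9/6.9282
= 2.57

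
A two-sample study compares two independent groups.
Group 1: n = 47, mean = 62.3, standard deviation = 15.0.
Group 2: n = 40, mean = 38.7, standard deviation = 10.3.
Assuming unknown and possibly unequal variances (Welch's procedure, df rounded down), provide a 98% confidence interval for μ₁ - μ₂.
(17.13, 30.07)

Difference: x̄₁ - x̄₂ = 23.60
SE = √(s₁²/n₁ + s₂²/n₂) = √(15.0²/47 + 10.3²/40) = 2.7275
df = 81.56 → 81 (Welch–Satterthwaite, rounded down)
t* = 2.373

CI: 23.60 ± 2.373 · 2.7275 = 23.60 ± 6.47 = (17.13, 30.07)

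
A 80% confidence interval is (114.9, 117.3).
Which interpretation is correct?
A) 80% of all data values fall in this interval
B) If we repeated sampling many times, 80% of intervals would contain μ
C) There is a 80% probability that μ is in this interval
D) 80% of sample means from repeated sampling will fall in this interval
B

A) Wrong — a CI is about the parameter μ, not individual data values.
B) Correct — this is the frequentist long-run coverage interpretation.
C) Wrong — μ is fixed; the randomness lives in the interval, not in μ.
D) Wrong — coverage applies to intervals containing μ, not to future x̄ values.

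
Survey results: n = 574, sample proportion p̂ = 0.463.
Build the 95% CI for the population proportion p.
(0.422, 0.504)

Proportion CI:
SE = √(p̂(1-p̂)/n) = √(0.463 · 0.537 / 574) = 0.02081

z* = 1.960
Margin = z* · SE = 1.960 · 0.02081 = 0.0408

CI: 0.463 ± 0.0408 = (0.422, 0.504)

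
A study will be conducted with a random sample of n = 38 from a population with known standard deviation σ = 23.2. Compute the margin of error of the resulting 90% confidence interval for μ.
Margin of error = 6.19

Margin of error = z* · σ/√n
= 1.645 · 23.2/√38
= 1.645 · 23.2/6.1644
= 6.19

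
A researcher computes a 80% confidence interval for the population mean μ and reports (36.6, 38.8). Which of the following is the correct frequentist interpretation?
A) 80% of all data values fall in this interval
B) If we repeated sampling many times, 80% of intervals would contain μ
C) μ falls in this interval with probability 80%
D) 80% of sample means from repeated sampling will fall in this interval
B

A) Wrong — a CI is about the parameter μ, not individual data values.
B) Correct — this is the frequentist long-run coverage interpretation.
C) Wrong — μ is fixed; the randomness lives in the interval, not in μ.
D) Wrong — coverage applies to intervals containing μ, not to future x̄ values.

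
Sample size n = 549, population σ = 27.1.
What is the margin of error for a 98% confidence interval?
Margin of error = 2.69

Margin of error = z* · σ/√n
= 2.326 · 27.1/√549
= 2.326 · 27.1/23.4307
= 2.69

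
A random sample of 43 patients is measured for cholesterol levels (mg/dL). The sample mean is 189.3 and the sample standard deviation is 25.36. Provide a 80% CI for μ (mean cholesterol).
(184.26, 194.34)

t-interval (σ unknown):
df = n - 1 = 42
t* = 1.302 for 80% confidence

Margin of error = t* · s/√n = 1.302 · 25.36/√43 = 5.04

CI: (184.26, 194.34)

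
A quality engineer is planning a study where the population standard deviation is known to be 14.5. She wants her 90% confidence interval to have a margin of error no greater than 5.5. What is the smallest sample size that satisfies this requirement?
n ≥ 19

For margin E ≤ 5.5:
n ≥ (z* · σ / E)²
n ≥ (1.645 · 14.5 / 5.5)²
n ≥ 18.81

Minimum n = 19 (rounding up)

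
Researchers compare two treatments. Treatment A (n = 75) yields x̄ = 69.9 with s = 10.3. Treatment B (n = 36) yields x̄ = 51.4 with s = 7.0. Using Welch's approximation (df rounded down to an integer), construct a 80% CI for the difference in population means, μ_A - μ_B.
(16.35, 20.65)

Difference: x̄₁ - x̄₂ = 18.50
SE = √(s₁²/n₁ + s₂²/n₂) = √(10.3²/75 + 7.0²/36) = 1.6660
df = 96.34 → 96 (Welch–Satterthwaite, rounded down)
t* = 1.290

CI: 18.50 ± 1.290 · 1.6660 = 18.50 ± 2.15 = (16.35, 20.65)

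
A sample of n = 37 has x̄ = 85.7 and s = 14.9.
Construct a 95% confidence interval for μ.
(80.73, 90.67)

t-interval (σ unknown):
df = n - 1 = 36
t* = 2.028 for 95% confidence

Margin of error = t* · s/√n = 2.028 · 14.9/√37 = 4.97

CI: (80.73, 90.67)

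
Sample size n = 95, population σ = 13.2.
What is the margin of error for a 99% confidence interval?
Margin of error = 3.49

Margin of error = z* · σ/√n
= 2.576 · 13.2/√95
= 2.576 · 13.2/9.7468
= 3.49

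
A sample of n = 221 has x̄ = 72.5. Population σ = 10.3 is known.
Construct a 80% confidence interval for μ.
(71.61, 73.39)

z-interval (σ known):
z* = 1.282 for 80% confidence

Margin of error = z* · σ/√n = 1.282 · 10.3/√221 = 0.89

CI: (72.5 - 0.89, 72.5 + 0.89) = (71.61, 73.39)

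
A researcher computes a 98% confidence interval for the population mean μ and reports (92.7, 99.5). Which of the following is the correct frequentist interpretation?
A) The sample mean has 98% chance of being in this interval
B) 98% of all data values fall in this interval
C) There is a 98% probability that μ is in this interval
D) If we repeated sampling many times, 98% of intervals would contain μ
D

A) Wrong — x̄ is observed and sits in the interval by construction.
B) Wrong — a CI is about the parameter μ, not individual data values.
C) Wrong — μ is fixed; the randomness lives in the interval, not in μ.
D) Correct — this is the frequentist long-run coverage interpretation.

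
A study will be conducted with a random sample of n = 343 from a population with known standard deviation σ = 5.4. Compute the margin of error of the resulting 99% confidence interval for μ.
Margin of error = 0.75

Margin of error = z* · σ/√n
= 2.576 · 5.4/√343
= 2.576 · 5.4/18.5203
= 0.75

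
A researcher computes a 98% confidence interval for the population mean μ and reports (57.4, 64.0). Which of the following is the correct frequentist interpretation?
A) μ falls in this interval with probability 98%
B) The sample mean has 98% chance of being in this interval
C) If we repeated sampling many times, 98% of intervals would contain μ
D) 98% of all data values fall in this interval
C

A) Wrong — μ is fixed; the randomness lives in the interval, not in μ.
B) Wrong — x̄ is observed and sits in the interval by construction.
C) Correct — this is the frequentist long-run coverage interpretation.
D) Wrong — a CI is about the parameter μ, not individual data values.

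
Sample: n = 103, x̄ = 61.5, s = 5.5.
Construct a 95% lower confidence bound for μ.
μ ≥ 60.60

Lower bound (one-sided):
t* = 1.660 (one-sided for 95%)
Lower bound = x̄ - t* · s/√n = 61.5 - 1.660 · 5.5/√103 = 60.60

We are 95% confident that μ ≥ 60.60.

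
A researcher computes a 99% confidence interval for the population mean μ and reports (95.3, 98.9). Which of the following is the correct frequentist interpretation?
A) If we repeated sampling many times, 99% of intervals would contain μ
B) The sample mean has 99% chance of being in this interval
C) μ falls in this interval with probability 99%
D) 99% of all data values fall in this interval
A

A) Correct — this is the frequentist long-run coverage interpretation.
B) Wrong — x̄ is observed and sits in the interval by construction.
C) Wrong — μ is fixed; the randomness lives in the interval, not in μ.
D) Wrong — a CI is about the parameter μ, not individual data values.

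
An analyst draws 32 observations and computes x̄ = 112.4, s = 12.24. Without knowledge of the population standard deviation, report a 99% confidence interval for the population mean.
(106.46, 118.34)

t-interval (σ unknown):
df = n - 1 = 31
t* = 2.744 for 99% confidence

Margin of error = t* · s/√n = 2.744 · 12.24/√32 = 5.94

CI: (106.46, 118.34)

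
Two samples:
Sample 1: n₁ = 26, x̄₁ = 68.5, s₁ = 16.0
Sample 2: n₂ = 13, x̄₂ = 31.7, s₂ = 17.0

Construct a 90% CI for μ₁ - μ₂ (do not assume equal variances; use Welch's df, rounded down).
(27.08, 46.52)

Difference: x̄₁ - x̄₂ = 36.80
SE = √(s₁²/n₁ + s₂²/n₂) = √(16.0²/26 + 17.0²/13) = 5.6636
df = 22.83 → 22 (Welch–Satterthwaite, rounded down)
t* = 1.717

CI: 36.80 ± 1.717 · 5.6636 = 36.80 ± 9.72 = (27.08, 46.52)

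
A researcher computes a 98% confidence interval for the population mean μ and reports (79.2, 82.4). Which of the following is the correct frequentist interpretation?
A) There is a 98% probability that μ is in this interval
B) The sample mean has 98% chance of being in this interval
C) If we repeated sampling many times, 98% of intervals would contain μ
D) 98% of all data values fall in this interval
C

A) Wrong — μ is fixed; the randomness lives in the interval, not in μ.
B) Wrong — x̄ is observed and sits in the interval by construction.
C) Correct — this is the frequentist long-run coverage interpretation.
D) Wrong — a CI is about the parameter μ, not individual data values.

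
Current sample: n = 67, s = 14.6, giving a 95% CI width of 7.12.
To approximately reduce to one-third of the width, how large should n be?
n ≈ 603

CI width ∝ 1/√n
To reduce width by factor 3, need √n to grow by 3 → need 3² = 9 times as many samples.

Current: n = 67, width = 7.12
New: n = 603, width ≈ 2.34

Width reduced by factor of 7.12/2.34 = 3.04.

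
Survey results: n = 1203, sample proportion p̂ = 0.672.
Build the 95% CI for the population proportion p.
(0.645, 0.699)

Proportion CI:
SE = √(p̂(1-p̂)/n) = √(0.672 · 0.328 / 1203) = 0.01354

z* = 1.960
Margin = z* · SE = 1.960 · 0.01354 = 0.0265

CI: 0.672 ± 0.0265 = (0.645, 0.699)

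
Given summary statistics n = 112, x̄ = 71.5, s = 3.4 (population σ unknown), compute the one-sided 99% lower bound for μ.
μ ≥ 70.74

Lower bound (one-sided):
t* = 2.360 (one-sided for 99%)
Lower bound = x̄ - t* · s/√n = 71.5 - 2.360 · 3.4/√112 = 70.74

We are 99% confident that μ ≥ 70.74.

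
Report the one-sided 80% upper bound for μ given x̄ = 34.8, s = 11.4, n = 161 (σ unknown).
μ ≤ 35.56

Upper bound (one-sided):
t* = 0.844 (one-sided for 80%)
Upper bound = x̄ + t* · s/√n = 34.8 + 0.844 · 11.4/√161 = 35.56

We are 80% confident that μ ≤ 35.56.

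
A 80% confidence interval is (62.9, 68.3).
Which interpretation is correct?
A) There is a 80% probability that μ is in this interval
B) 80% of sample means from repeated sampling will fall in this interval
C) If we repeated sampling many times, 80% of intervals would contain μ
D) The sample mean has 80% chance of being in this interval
C

A) Wrong — μ is fixed; the randomness lives in the interval, not in μ.
B) Wrong — coverage applies to intervals containing μ, not to future x̄ values.
C) Correct — this is the frequentist long-run coverage interpretation.
D) Wrong — x̄ is observed and sits in the interval by construction.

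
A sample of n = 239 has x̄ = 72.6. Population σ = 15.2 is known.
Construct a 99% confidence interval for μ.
(70.07, 75.13)

z-interval (σ known):
z* = 2.576 for 99% confidence

Margin of error = z* · σ/√n = 2.576 · 15.2/√239 = 2.53

CI: (72.6 - 2.53, 72.6 + 2.53) = (70.07, 75.13)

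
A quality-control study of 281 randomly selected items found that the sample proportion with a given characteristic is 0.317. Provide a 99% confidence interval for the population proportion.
(0.245, 0.389)

Proportion CI:
SE = √(p̂(1-p̂)/n) = √(0.317 · 0.683 / 281) = 0.02776

z* = 2.576
Margin = z* · SE = 2.576 · 0.02776 = 0.0715

CI: 0.317 ± 0.0715 = (0.245, 0.389)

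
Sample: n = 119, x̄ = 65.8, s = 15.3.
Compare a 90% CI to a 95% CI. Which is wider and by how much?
95% CI is wider by 0.90

df = 118
90% CI: t* = 1.658, (63.47, 68.13), width = 2 · t* · s/√n = 4.65
95% CI: t* = 1.980, (63.02, 68.58), width = 2 · t* · s/√n = 5.55

The 95% CI is wider by 5.55 - 4.65 = 0.90.
Higher confidence requires a wider interval.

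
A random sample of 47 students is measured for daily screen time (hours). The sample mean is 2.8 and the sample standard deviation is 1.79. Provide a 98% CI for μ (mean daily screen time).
(2.17, 3.43)

t-interval (σ unknown):
df = n - 1 = 46
t* = 2.410 for 98% confidence

Margin of error = t* · s/√n = 2.410 · 1.79/√47 = 0.63

CI: (2.17, 3.43)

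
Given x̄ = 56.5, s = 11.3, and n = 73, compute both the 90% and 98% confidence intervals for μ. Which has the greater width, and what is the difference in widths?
98% CI is wider by 1.88

df = 72
90% CI: t* = 1.666, (54.30, 58.70), width = 2 · t* · s/√n = 4.41
98% CI: t* = 2.379, (53.35, 59.65), width = 2 · t* · s/√n = 6.29

The 98% CI is wider by 6.29 - 4.41 = 1.88.
Higher confidence requires a wider interval.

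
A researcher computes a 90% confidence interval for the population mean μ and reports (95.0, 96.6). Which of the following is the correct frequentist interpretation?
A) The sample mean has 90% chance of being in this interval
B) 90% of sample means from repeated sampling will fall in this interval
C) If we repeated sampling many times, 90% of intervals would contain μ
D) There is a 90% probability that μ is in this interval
C

A) Wrong — x̄ is observed and sits in the interval by construction.
B) Wrong — coverage applies to intervals containing μ, not to future x̄ values.
C) Correct — this is the frequentist long-run coverage interpretation.
D) Wrong — μ is fixed; the randomness lives in the interval, not in μ.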